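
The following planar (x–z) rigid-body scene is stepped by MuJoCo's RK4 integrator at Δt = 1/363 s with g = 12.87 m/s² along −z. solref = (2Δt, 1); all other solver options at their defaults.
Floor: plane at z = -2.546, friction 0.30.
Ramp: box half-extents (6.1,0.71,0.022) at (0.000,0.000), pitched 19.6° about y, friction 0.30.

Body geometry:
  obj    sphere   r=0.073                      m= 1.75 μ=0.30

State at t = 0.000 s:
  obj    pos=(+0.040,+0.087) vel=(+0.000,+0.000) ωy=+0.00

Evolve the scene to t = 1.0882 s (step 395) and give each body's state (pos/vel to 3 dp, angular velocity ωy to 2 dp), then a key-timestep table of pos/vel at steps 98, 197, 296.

State at t = 1.0882 s:
  obj    pos=(+1.760,-0.526) vel=(+3.161,-1.126) ωy=+45.96

Key-timestep trajectory:
   step    t(s)  obj.x    obj.z    obj.vx   obj.vz 
     98  0.2700   +0.146  +0.049  +0.784  -0.279
    197  0.5427   +0.468  -0.066  +1.577  -0.561
    296  0.8154   +1.006  -0.257  +2.369  -0.844


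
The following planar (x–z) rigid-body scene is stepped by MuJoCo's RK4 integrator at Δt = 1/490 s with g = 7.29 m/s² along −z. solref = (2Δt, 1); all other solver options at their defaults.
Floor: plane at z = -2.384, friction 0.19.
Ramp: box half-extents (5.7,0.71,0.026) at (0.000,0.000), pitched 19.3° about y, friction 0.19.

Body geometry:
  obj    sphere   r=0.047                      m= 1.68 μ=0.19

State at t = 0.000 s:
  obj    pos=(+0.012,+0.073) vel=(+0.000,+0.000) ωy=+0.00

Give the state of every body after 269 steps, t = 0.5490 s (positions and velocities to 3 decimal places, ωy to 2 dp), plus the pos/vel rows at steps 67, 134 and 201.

State at t = 0.5490 s:
  obj    pos=(+0.257,-0.013) vel=(+0.892,-0.312) ωy=+20.10

Key-timestep trajectory:
   step    t(s)  obj.x    obj.z    obj.vx   obj.vz 
     67  0.1367   +0.027  +0.068  +0.222  -0.078
    134  0.2735   +0.073  +0.052  +0.444  -0.156
    201  0.4102   +0.149  +0.025  +0.666  -0.233


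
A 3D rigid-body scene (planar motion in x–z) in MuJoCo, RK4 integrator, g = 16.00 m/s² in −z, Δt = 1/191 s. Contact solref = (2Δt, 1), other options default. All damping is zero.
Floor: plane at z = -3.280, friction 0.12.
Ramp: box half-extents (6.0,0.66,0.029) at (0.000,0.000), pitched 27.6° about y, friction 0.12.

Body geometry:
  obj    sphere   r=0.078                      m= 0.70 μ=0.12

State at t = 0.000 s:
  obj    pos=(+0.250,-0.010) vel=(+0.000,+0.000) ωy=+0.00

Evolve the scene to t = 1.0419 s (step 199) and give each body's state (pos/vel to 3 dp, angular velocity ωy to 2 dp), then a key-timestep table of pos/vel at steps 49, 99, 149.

State at t = 1.0419 s:
  obj    pos=(+2.997,-1.446) vel=(+5.280,-2.740) ωy=+56.87

Key-timestep trajectory:
   step    t(s)  obj.x    obj.z    obj.vx   obj.vz 
     49  0.2565   +0.417  -0.097  +1.298  -0.680
     99  0.5183   +0.930  -0.365  +2.626  -1.365
    149  0.7801   +1.790  -0.815  +3.954  -2.048


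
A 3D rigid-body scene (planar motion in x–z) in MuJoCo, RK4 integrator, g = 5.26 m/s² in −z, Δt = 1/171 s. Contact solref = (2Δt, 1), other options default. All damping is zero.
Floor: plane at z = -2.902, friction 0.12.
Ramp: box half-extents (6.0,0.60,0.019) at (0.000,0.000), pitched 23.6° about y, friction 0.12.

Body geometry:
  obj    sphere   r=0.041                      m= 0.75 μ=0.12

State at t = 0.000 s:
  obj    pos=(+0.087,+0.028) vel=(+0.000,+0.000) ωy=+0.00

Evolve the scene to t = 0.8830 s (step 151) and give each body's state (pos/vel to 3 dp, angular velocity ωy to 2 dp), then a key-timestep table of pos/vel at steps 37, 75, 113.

State at t = 0.8830 s:
  obj    pos=(+0.633,-0.211) vel=(+1.234,-0.549) ωy=+31.03

Key-timestep trajectory:
   step    t(s)  obj.x    obj.z    obj.vx   obj.vz 
     37  0.2164   +0.120  +0.013  +0.304  -0.129
     75  0.4386   +0.222  -0.031  +0.615  -0.267
    113  0.6608   +0.393  -0.106  +0.926  -0.402


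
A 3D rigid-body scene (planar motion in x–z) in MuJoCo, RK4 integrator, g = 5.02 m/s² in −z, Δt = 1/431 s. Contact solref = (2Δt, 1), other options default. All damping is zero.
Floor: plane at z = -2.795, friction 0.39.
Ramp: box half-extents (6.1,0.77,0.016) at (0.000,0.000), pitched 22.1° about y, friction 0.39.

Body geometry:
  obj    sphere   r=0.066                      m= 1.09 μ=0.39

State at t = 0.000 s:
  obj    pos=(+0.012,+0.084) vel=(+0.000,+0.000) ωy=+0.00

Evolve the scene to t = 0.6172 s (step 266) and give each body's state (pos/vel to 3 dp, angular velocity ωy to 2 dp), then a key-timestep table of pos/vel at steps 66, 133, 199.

State at t = 0.6172 s:
  obj    pos=(+0.250,-0.013) vel=(+0.771,-0.313) ωy=+12.61

Key-timestep trajectory:
   step    t(s)  obj.x    obj.z    obj.vx   obj.vz 
     66  0.1531   +0.027  +0.078  +0.191  -0.078
    133  0.3086   +0.071  +0.059  +0.386  -0.157
    199  0.4617   +0.145  +0.030  +0.577  -0.234


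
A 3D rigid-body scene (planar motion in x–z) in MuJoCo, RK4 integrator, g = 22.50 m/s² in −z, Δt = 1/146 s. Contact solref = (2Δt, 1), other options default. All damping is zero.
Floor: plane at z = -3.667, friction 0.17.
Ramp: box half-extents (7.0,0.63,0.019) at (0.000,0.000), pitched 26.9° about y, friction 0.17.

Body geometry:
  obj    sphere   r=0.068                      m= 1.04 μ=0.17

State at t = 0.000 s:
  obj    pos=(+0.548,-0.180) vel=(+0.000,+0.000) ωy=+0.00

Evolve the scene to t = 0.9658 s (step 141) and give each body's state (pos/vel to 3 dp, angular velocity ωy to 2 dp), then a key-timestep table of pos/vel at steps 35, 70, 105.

State at t = 0.9658 s:
  obj    pos=(+3.573,-1.715) vel=(+6.263,-3.177) ωy=+103.22

Key-timestep trajectory:
   step    t(s)  obj.x    obj.z    obj.vx   obj.vz 
     35  0.2397   +0.734  -0.275  +1.555  -0.789
     70  0.4795   +1.294  -0.559  +3.110  -1.578
    105  0.7192   +2.225  -1.031  +4.664  -2.366


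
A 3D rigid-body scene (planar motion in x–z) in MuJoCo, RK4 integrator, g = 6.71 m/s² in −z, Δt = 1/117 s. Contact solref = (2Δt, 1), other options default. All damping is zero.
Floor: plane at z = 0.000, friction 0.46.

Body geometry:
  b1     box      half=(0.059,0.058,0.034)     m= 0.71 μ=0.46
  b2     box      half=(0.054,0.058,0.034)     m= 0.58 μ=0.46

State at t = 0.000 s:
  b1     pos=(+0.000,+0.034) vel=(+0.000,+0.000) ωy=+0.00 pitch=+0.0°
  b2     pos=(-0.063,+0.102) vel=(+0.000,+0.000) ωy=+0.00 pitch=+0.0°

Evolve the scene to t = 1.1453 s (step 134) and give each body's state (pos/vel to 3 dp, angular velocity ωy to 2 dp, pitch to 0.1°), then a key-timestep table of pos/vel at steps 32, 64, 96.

State at t = 1.1453 s:
  b1     pos=(+0.000,+0.034) vel=(+0.000,+0.000) ωy=+0.00 pitch=+0.0°
  b2     pos=(-0.206,+0.034) vel=(+0.000,+0.000) ωy=+0.00 pitch=+180.0°

Key-timestep trajectory:
   step    t(s)  b1.x    b1.z    b1.vx   b1.vz   b2.x    b2.z    b2.vx   b2.vz 
     32  0.2735   +0.000  +0.034  +0.000  +0.000   -0.083  +0.092  -0.184  -0.182
     64  0.5470   +0.000  +0.034  +0.000  +0.000   -0.141  +0.063  -0.097  +0.012
     96  0.8205   +0.000  +0.034  +0.000  +0.000   -0.169  +0.060  -0.184  -0.083


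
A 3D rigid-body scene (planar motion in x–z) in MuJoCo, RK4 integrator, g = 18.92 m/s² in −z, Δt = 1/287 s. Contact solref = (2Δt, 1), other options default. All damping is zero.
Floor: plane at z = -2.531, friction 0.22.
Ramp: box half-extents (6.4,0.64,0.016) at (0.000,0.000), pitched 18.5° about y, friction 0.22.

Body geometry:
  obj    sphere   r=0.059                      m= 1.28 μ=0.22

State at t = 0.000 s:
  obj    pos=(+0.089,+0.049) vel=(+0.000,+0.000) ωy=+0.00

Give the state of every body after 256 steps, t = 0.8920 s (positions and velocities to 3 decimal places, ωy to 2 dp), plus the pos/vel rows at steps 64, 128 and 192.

State at t = 0.8920 s:
  obj    pos=(+1.707,-0.492) vel=(+3.627,-1.214) ωy=+64.82

Key-timestep trajectory:
   step    t(s)  obj.x    obj.z    obj.vx   obj.vz 
     64  0.2230   +0.190  +0.015  +0.907  -0.303
    128  0.4460   +0.494  -0.086  +1.814  -0.607
    192  0.6690   +0.999  -0.255  +2.721  -0.910


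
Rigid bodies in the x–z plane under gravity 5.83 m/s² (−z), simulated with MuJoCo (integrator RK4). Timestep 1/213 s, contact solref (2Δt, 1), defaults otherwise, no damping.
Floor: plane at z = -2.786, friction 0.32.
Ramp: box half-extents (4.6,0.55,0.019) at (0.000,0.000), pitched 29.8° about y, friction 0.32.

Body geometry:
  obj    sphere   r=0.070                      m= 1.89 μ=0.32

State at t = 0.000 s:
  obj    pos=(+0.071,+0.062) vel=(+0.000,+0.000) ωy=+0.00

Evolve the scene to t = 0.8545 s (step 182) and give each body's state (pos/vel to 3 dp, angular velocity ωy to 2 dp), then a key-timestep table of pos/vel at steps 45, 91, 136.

State at t = 0.8545 s:
  obj    pos=(+0.727,-0.314) vel=(+1.535,-0.879) ωy=+25.26

Key-timestep trajectory:
   step    t(s)  obj.x    obj.z    obj.vx   obj.vz 
     45  0.2113   +0.111  +0.039  +0.380  -0.217
     91  0.4272   +0.235  -0.032  +0.767  -0.439
    136  0.6385   +0.437  -0.148  +1.147  -0.657


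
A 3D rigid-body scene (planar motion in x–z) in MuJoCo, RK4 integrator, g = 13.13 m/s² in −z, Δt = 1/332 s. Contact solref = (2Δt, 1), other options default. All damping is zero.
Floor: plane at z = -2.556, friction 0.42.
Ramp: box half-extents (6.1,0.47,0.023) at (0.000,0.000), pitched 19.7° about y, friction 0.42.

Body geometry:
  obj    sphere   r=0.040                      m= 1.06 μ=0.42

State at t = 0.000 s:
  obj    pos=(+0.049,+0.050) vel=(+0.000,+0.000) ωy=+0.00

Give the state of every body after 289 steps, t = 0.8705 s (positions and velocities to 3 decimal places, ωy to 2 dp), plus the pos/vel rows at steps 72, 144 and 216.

State at t = 0.8705 s:
  obj    pos=(+1.177,-0.354) vel=(+2.591,-0.928) ωy=+68.79

Key-timestep trajectory:
   step    t(s)  obj.x    obj.z    obj.vx   obj.vz 
     72  0.2169   +0.119  +0.024  +0.646  -0.231
    144  0.4337   +0.329  -0.051  +1.291  -0.462
    216  0.6506   +0.679  -0.176  +1.936  -0.693


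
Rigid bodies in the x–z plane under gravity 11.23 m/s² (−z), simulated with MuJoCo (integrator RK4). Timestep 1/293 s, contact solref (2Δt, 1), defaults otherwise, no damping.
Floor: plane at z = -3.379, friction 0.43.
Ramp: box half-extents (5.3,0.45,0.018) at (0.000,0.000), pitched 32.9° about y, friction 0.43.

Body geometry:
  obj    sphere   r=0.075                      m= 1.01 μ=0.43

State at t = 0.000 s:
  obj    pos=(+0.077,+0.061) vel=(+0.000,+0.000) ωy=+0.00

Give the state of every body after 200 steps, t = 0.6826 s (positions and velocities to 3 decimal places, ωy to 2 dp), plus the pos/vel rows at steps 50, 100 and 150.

State at t = 0.6826 s:
  obj    pos=(+0.929,-0.490) vel=(+2.497,-1.616) ωy=+39.65

Key-timestep trajectory:
   step    t(s)  obj.x    obj.z    obj.vx   obj.vz 
     50  0.1706   +0.130  +0.026  +0.624  -0.404
    100  0.3413   +0.290  -0.077  +1.249  -0.808
    150  0.5119   +0.556  -0.249  +1.873  -1.212


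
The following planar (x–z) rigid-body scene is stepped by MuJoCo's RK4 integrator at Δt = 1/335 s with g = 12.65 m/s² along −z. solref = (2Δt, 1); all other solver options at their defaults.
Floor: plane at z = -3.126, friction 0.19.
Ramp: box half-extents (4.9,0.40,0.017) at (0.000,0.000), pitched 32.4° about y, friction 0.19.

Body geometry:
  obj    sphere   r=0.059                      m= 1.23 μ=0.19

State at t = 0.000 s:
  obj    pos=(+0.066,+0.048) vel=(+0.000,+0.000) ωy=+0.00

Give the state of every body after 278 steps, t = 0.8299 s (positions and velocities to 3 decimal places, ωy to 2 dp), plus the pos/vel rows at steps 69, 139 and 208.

State at t = 0.8299 s:
  obj    pos=(+1.474,-0.845) vel=(+3.393,-2.153) ωy=+68.08

Key-timestep trajectory:
   step    t(s)  obj.x    obj.z    obj.vx   obj.vz 
     69  0.2060   +0.153  -0.007  +0.842  -0.535
    139  0.4149   +0.418  -0.175  +1.696  -1.077
    208  0.6209   +0.854  -0.452  +2.538  -1.611


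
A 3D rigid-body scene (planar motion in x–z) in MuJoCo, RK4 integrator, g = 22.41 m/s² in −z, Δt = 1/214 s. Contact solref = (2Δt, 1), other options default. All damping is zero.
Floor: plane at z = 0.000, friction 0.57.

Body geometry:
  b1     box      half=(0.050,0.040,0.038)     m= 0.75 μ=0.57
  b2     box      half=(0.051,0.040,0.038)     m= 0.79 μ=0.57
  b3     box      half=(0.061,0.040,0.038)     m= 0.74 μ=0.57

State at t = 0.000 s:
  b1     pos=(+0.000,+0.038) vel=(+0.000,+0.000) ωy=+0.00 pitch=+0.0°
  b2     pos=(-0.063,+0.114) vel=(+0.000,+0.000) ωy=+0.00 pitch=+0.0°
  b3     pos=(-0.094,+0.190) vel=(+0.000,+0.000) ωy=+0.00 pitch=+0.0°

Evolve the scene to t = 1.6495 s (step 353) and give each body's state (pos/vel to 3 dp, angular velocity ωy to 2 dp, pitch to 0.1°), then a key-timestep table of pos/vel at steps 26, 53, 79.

State at t = 1.6495 s:
  b1     pos=(+0.000,+0.038) vel=(+0.000,+0.000) ωy=+0.00 pitch=+0.0°
  b2     pos=(-0.110,+0.051) vel=(+0.000,+0.000) ωy=+0.00 pitch=-90.0°
  b3     pos=(-0.325,+0.038) vel=(+0.000,+0.000) ωy=+0.00 pitch=+180.0°

Key-timestep trajectory:
   step    t(s)  b1.x    b1.z    b1.vx   b1.vz   b2.x    b2.z    b2.vx   b2.vz   b3.x    b3.z    b3.vx   b3.vz 
     26  0.1215   +0.000  +0.038  +0.001  +0.000   -0.082  +0.100  -0.306  -0.403   -0.150  +0.146  -0.836  -1.120
     53  0.2477   +0.000  +0.038  +0.000  +0.000   -0.126  +0.060  -0.113  +0.045   -0.255  +0.072  -0.609  +0.007
     79  0.3692   +0.000  +0.038  +0.000  +0.000   -0.106  +0.052  +0.063  +0.121   -0.325  +0.036  +0.052  +0.120


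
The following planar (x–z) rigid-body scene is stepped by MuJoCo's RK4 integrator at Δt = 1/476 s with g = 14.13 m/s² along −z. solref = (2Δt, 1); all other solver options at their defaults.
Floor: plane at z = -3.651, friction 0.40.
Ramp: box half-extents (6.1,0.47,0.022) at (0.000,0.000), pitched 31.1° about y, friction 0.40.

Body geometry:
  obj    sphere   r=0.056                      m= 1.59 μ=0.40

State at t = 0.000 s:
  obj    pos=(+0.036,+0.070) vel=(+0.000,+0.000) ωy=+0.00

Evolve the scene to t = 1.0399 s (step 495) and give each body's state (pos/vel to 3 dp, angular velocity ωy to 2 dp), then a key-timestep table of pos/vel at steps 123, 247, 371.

State at t = 1.0399 s:
  obj    pos=(+2.450,-1.387) vel=(+4.642,-2.800) ωy=+96.80

Key-timestep trajectory:
   step    t(s)  obj.x    obj.z    obj.vx   obj.vz 
    123  0.2584   +0.185  -0.020  +1.154  -0.696
    247  0.5189   +0.637  -0.293  +2.316  -1.397
    371  0.7794   +1.392  -0.748  +3.479  -2.099


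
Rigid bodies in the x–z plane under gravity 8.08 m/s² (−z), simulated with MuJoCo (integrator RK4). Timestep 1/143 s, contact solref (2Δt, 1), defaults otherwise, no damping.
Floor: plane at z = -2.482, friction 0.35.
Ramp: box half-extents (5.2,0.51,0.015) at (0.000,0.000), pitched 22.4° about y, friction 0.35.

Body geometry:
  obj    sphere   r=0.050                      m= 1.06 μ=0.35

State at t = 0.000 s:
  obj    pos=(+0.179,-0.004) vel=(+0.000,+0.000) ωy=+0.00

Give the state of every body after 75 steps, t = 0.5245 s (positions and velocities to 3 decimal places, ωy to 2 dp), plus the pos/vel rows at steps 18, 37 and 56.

State at t = 0.5245 s:
  obj    pos=(+0.459,-0.119) vel=(+1.066,-0.440) ωy=+23.06

Key-timestep trajectory:
   step    t(s)  obj.x    obj.z    obj.vx   obj.vz 
     18  0.1259   +0.195  -0.010  +0.256  -0.105
     37  0.2587   +0.247  -0.032  +0.526  -0.217
     56  0.3916   +0.335  -0.068  +0.796  -0.328


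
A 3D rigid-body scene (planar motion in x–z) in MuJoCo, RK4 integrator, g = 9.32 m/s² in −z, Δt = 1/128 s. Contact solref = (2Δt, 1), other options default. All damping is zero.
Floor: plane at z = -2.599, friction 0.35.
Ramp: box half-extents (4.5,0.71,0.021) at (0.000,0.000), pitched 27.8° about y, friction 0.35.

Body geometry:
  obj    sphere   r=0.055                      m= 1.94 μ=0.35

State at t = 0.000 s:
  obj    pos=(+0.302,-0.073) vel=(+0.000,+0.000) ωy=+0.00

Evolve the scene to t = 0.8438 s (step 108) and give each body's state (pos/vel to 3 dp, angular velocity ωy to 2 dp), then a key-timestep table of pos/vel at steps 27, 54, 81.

State at t = 0.8438 s:
  obj    pos=(+1.280,-0.589) vel=(+2.317,-1.222) ωy=+47.62

Key-timestep trajectory:
   step    t(s)  obj.x    obj.z    obj.vx   obj.vz 
     27  0.2109   +0.363  -0.106  +0.579  -0.305
     54  0.4219   +0.546  -0.202  +1.159  -0.611
     81  0.6328   +0.852  -0.363  +1.738  -0.916


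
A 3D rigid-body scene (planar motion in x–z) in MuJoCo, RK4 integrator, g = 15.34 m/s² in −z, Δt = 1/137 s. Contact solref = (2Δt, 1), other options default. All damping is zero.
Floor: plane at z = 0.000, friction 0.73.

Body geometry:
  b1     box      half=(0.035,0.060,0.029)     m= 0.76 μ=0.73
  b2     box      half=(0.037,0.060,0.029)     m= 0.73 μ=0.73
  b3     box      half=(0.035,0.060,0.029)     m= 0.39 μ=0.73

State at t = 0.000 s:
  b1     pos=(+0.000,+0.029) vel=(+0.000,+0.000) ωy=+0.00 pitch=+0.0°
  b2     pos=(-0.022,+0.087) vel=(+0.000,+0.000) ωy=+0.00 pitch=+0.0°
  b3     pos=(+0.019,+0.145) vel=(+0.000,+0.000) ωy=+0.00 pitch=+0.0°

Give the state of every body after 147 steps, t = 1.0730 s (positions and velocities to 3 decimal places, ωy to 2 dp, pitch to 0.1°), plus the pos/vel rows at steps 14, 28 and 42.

State at t = 1.0730 s:
  b1     pos=(+0.000,+0.029) vel=(+0.000,+0.000) ωy=+0.00 pitch=+0.0°
  b2     pos=(-0.022,+0.087) vel=(+0.000,+0.000) ωy=+0.00 pitch=-0.1°
  b3     pos=(+0.098,+0.029) vel=(+0.000,+0.000) ωy=+0.00 pitch=+180.0°

Key-timestep trajectory:
   step    t(s)  b1.x    b1.z    b1.vx   b1.vz   b2.x    b2.z    b2.vx   b2.vz   b3.x    b3.z    b3.vx   b3.vz 
     14  0.1022   +0.000  +0.029  +0.000  +0.000   -0.022  +0.087  -0.002  +0.000   +0.026  +0.143  +0.173  -0.069
     28  0.2044   +0.000  +0.029  +0.000  +0.000   -0.022  +0.087  +0.000  +0.000   +0.054  +0.096  +0.294  -1.118
     42  0.3066   +0.000  +0.029  +0.000  +0.000   -0.022  +0.087  +0.000  +0.000   +0.100  +0.025  -0.076  +0.154


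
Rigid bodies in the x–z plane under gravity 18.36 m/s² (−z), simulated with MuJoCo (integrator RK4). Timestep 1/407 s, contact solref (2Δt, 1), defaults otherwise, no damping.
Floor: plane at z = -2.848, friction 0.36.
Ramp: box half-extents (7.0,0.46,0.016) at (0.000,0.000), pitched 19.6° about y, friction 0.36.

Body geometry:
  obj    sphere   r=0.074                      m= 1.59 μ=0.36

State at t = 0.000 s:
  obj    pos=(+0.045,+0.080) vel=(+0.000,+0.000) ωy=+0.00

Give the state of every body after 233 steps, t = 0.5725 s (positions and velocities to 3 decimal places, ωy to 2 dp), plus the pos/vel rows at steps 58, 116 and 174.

State at t = 0.5725 s:
  obj    pos=(+0.724,-0.162) vel=(+2.373,-0.845) ωy=+34.03

Key-timestep trajectory:
   step    t(s)  obj.x    obj.z    obj.vx   obj.vz 
     58  0.1425   +0.087  +0.065  +0.591  -0.210
    116  0.2850   +0.213  +0.020  +1.181  -0.421
    174  0.4275   +0.424  -0.055  +1.772  -0.631


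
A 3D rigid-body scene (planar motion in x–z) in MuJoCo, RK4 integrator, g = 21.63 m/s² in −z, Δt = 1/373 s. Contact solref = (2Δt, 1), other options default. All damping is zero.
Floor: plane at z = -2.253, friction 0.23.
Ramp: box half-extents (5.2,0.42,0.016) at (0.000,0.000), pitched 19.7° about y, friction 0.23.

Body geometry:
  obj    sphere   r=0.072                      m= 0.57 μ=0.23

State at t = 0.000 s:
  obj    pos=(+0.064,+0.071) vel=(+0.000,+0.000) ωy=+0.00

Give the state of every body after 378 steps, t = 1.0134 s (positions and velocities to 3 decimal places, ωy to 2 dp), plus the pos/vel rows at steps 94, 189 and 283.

State at t = 1.0134 s:
  obj    pos=(+2.582,-0.831) vel=(+4.969,-1.779) ωy=+73.30

Key-timestep trajectory:
   step    t(s)  obj.x    obj.z    obj.vx   obj.vz 
     94  0.2520   +0.220  +0.015  +1.236  -0.442
    189  0.5067   +0.693  -0.155  +2.485  -0.890
    283  0.7587   +1.475  -0.435  +3.720  -1.332


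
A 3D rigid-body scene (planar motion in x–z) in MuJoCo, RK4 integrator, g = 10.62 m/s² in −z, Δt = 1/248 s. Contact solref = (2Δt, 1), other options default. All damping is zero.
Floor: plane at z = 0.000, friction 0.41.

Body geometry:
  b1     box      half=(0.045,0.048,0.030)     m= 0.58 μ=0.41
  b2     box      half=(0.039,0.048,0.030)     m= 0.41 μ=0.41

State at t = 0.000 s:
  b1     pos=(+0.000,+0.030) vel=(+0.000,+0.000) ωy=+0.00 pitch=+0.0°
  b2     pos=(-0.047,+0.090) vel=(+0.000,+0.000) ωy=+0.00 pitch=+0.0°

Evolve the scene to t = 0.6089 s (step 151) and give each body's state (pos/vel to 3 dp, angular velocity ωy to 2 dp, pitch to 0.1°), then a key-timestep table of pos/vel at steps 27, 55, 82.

State at t = 0.6089 s:
  b1     pos=(+0.000,+0.030) vel=(+0.000,+0.000) ωy=+0.00 pitch=+0.0°
  b2     pos=(-0.089,+0.039) vel=(+0.000,+0.000) ωy=+0.00 pitch=-90.0°

Key-timestep trajectory:
   step    t(s)  b1.x    b1.z    b1.vx   b1.vz   b2.x    b2.z    b2.vx   b2.vz 
     27  0.1089   +0.000  +0.030  +0.000  +0.000   -0.050  +0.090  -0.057  -0.009
     55  0.2218   +0.000  +0.030  +0.000  +0.000   -0.064  +0.083  -0.217  -0.173
     82  0.3306   +0.000  +0.030  +0.000  +0.000   -0.089  +0.040  -0.051  +0.107


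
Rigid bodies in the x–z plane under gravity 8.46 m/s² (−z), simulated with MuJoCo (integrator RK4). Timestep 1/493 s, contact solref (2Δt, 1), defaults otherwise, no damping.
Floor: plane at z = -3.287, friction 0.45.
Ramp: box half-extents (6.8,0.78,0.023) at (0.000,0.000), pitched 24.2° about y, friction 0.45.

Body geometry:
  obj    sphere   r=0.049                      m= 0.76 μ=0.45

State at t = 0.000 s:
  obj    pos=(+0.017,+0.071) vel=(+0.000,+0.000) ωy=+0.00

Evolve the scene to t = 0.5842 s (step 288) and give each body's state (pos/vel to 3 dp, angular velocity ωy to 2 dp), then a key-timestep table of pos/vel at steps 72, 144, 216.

State at t = 0.5842 s:
  obj    pos=(+0.403,-0.102) vel=(+1.320,-0.593) ωy=+29.53

Key-timestep trajectory:
   step    t(s)  obj.x    obj.z    obj.vx   obj.vz 
     72  0.1460   +0.041  +0.060  +0.330  -0.148
    144  0.2921   +0.114  +0.028  +0.660  -0.297
    216  0.4381   +0.234  -0.026  +0.990  -0.445


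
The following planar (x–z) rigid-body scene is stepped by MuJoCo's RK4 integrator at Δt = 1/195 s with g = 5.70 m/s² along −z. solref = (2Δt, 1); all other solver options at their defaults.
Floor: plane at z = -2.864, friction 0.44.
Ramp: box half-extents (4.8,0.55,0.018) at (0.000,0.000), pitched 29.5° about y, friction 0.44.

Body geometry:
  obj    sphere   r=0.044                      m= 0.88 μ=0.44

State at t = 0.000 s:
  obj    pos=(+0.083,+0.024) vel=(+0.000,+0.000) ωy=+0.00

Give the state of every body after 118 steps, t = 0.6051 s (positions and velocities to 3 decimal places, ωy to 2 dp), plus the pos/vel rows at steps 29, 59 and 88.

State at t = 0.6051 s:
  obj    pos=(+0.403,-0.157) vel=(+1.056,-0.597) ωy=+27.56

Key-timestep trajectory:
   step    t(s)  obj.x    obj.z    obj.vx   obj.vz 
     29  0.1487   +0.102  +0.013  +0.260  -0.147
     59  0.3026   +0.163  -0.021  +0.528  -0.299
     88  0.4513   +0.261  -0.076  +0.788  -0.446


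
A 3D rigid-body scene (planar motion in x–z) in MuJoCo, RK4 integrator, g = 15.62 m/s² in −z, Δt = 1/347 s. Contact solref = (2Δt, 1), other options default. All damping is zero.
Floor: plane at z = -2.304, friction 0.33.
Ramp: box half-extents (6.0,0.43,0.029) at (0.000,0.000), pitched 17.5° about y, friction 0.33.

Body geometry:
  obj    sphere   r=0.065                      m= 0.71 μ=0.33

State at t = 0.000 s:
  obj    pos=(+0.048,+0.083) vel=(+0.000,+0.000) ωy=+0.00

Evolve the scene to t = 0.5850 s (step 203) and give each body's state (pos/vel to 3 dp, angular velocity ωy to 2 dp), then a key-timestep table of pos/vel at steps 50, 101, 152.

State at t = 0.5850 s:
  obj    pos=(+0.596,-0.089) vel=(+1.872,-0.590) ωy=+30.19

Key-timestep trajectory:
   step    t(s)  obj.x    obj.z    obj.vx   obj.vz 
     50  0.1441   +0.081  +0.073  +0.461  -0.145
    101  0.2911   +0.184  +0.041  +0.931  -0.294
    152  0.4380   +0.355  -0.013  +1.402  -0.442


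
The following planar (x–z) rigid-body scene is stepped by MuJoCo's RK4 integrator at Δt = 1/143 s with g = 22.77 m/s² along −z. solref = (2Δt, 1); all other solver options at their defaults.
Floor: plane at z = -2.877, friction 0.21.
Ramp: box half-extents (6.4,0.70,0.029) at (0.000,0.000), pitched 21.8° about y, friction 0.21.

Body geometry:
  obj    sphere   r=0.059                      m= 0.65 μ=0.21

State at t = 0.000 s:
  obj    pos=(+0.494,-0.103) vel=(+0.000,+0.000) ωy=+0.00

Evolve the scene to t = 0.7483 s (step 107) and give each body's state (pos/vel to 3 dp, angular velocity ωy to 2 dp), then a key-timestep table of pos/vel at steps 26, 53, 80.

State at t = 0.7483 s:
  obj    pos=(+2.064,-0.731) vel=(+4.197,-1.679) ωy=+76.58

Key-timestep trajectory:
   step    t(s)  obj.x    obj.z    obj.vx   obj.vz 
     26  0.1818   +0.587  -0.140  +1.020  -0.408
     53  0.3706   +0.879  -0.257  +2.079  -0.832
     80  0.5594   +1.372  -0.454  +3.138  -1.255


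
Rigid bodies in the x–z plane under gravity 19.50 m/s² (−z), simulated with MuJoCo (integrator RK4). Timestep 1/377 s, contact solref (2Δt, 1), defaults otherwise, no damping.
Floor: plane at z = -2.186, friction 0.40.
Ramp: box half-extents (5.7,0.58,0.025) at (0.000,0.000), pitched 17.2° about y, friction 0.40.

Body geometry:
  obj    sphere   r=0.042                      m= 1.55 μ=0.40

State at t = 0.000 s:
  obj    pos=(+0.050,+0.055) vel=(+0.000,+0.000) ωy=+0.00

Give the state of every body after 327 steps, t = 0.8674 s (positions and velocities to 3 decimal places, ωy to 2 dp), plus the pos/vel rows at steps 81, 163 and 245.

State at t = 0.8674 s:
  obj    pos=(+1.530,-0.403) vel=(+3.413,-1.056) ωy=+85.05

Key-timestep trajectory:
   step    t(s)  obj.x    obj.z    obj.vx   obj.vz 
     81  0.2149   +0.141  +0.027  +0.845  -0.262
    163  0.4324   +0.418  -0.059  +1.701  -0.527
    245  0.6499   +0.881  -0.203  +2.557  -0.792


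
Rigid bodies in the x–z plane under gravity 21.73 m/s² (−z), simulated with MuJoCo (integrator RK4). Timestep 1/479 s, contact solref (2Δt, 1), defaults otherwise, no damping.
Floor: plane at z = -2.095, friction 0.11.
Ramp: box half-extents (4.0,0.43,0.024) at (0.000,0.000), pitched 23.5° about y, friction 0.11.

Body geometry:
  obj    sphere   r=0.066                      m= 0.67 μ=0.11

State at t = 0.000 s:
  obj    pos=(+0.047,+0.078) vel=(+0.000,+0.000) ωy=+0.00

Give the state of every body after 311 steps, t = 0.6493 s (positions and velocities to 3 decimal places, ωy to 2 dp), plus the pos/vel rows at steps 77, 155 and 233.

State at t = 0.6493 s:
  obj    pos=(+1.298,-0.466) vel=(+3.853,-1.678) ωy=+53.90

Key-timestep trajectory:
   step    t(s)  obj.x    obj.z    obj.vx   obj.vz 
     77  0.1608   +0.124  +0.044  +0.952  -0.422
    155  0.3236   +0.358  -0.057  +1.913  -0.860
    233  0.4864   +0.749  -0.228  +2.886  -1.260


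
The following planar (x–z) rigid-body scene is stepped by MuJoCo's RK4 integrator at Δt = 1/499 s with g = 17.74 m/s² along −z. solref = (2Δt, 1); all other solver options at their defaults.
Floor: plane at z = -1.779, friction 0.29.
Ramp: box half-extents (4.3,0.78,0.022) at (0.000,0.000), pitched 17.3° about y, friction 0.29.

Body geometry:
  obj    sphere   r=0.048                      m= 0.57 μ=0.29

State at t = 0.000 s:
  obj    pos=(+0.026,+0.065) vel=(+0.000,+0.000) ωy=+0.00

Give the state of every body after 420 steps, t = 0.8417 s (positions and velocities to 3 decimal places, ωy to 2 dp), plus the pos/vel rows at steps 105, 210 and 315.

State at t = 0.8417 s:
  obj    pos=(+1.300,-0.332) vel=(+3.028,-0.943) ωy=+66.07

Key-timestep trajectory:
   step    t(s)  obj.x    obj.z    obj.vx   obj.vz 
    105  0.2104   +0.106  +0.040  +0.757  -0.236
    210  0.4208   +0.345  -0.034  +1.514  -0.472
    315  0.6313   +0.743  -0.158  +2.271  -0.707


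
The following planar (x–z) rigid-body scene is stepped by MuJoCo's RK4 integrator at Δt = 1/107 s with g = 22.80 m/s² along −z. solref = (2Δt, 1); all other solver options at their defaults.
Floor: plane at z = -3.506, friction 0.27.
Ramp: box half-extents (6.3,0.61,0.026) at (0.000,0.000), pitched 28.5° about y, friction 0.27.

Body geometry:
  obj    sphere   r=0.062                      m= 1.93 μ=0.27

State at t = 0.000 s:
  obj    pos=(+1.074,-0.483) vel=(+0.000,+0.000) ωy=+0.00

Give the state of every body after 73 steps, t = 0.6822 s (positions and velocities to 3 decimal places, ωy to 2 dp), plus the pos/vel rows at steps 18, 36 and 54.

State at t = 0.6822 s:
  obj    pos=(+2.664,-1.346) vel=(+4.660,-2.530) ωy=+85.47

Key-timestep trajectory:
   step    t(s)  obj.x    obj.z    obj.vx   obj.vz 
     18  0.1682   +1.171  -0.536  +1.150  -0.624
     36  0.3364   +1.461  -0.693  +2.298  -1.248
     54  0.5047   +1.944  -0.955  +3.447  -1.872


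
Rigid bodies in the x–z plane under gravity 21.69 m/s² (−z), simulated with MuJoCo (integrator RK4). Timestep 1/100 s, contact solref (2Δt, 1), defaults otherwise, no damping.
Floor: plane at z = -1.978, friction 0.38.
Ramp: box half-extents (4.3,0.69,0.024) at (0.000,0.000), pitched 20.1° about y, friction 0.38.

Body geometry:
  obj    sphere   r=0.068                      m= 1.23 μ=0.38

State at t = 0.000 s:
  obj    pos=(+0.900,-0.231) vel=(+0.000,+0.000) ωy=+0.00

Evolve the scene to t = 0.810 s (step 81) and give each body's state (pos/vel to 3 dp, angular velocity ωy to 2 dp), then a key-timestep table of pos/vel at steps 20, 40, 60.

State at t = 0.810 s:
  obj    pos=(+2.540,-0.832) vel=(+4.049,-1.482) ωy=+63.40

Key-timestep trajectory:
   step    t(s)  obj.x    obj.z    obj.vx   obj.vz 
     20  0.2000   +1.000  -0.268  +1.000  -0.366
     40  0.4000   +1.300  -0.378  +2.000  -0.732
     60  0.6000   +1.800  -0.561  +2.999  -1.098


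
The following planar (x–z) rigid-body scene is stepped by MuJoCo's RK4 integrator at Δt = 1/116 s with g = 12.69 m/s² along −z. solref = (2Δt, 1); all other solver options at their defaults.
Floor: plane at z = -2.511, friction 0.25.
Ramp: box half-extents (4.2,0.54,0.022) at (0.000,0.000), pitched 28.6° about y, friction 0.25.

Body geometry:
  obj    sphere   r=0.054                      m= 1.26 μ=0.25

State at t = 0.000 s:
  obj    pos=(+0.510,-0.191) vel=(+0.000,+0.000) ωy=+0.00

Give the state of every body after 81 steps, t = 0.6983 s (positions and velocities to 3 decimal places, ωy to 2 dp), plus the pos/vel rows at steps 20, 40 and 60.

State at t = 0.6983 s:
  obj    pos=(+1.439,-0.698) vel=(+2.660,-1.450) ωy=+56.07

Key-timestep trajectory:
   step    t(s)  obj.x    obj.z    obj.vx   obj.vz 
     20  0.1724   +0.567  -0.222  +0.657  -0.358
     40  0.3448   +0.737  -0.315  +1.314  -0.716
     60  0.5172   +1.020  -0.469  +1.971  -1.074


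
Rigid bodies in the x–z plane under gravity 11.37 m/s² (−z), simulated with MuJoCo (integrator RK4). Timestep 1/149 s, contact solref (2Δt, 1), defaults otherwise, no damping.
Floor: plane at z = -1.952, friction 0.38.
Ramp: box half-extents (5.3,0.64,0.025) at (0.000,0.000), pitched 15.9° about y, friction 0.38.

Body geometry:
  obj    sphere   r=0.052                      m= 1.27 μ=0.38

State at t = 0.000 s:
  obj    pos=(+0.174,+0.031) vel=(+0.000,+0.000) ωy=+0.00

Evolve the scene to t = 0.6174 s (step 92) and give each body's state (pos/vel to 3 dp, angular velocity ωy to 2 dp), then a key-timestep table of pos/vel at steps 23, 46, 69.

State at t = 0.6174 s:
  obj    pos=(+0.582,-0.086) vel=(+1.321,-0.376) ωy=+26.41

Key-timestep trajectory:
   step    t(s)  obj.x    obj.z    obj.vx   obj.vz 
     23  0.1544   +0.199  +0.023  +0.330  -0.094
     46  0.3087   +0.276  +0.001  +0.661  -0.188
     69  0.4631   +0.403  -0.035  +0.991  -0.282


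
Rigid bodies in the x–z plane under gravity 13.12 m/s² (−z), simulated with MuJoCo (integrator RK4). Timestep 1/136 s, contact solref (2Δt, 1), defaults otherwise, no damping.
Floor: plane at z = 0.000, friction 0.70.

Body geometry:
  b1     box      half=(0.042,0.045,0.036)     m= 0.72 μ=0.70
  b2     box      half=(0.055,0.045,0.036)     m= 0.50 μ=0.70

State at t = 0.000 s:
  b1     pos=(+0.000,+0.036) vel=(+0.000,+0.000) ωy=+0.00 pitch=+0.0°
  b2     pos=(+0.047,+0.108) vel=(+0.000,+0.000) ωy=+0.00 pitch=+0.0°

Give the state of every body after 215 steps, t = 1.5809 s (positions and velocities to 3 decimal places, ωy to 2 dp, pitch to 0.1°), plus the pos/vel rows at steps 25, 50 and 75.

State at t = 1.5809 s:
  b1     pos=(+0.000,+0.036) vel=(+0.000,+0.000) ωy=+0.00 pitch=+0.0°
  b2     pos=(+0.096,+0.055) vel=(+0.000,+0.000) ωy=+0.00 pitch=+90.0°

Key-timestep trajectory:
   step    t(s)  b1.x    b1.z    b1.vx   b1.vz   b2.x    b2.z    b2.vx   b2.vz 
     25  0.1838   +0.000  +0.036  +0.000  +0.000   +0.067  +0.098  +0.260  -0.264
     50  0.3676   +0.000  +0.036  +0.000  +0.000   +0.115  +0.064  +0.065  +0.018
     75  0.5515   +0.000  +0.036  +0.000  +0.000   +0.092  +0.056  -0.031  +0.075


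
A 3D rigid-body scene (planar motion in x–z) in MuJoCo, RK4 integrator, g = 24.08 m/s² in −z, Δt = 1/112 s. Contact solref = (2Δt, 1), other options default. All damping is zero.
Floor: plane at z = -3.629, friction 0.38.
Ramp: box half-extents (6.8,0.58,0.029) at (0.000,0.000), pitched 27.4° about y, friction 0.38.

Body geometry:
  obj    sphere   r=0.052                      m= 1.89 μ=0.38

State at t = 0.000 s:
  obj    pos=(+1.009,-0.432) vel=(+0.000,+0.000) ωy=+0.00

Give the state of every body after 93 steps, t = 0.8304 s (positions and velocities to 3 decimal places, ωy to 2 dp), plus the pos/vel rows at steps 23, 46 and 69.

State at t = 0.8304 s:
  obj    pos=(+3.432,-1.688) vel=(+5.834,-3.024) ωy=+126.38

Key-timestep trajectory:
   step    t(s)  obj.x    obj.z    obj.vx   obj.vz 
     23  0.2054   +1.157  -0.509  +1.443  -0.748
     46  0.4107   +1.602  -0.739  +2.886  -1.496
     69  0.6161   +2.343  -1.123  +4.329  -2.244


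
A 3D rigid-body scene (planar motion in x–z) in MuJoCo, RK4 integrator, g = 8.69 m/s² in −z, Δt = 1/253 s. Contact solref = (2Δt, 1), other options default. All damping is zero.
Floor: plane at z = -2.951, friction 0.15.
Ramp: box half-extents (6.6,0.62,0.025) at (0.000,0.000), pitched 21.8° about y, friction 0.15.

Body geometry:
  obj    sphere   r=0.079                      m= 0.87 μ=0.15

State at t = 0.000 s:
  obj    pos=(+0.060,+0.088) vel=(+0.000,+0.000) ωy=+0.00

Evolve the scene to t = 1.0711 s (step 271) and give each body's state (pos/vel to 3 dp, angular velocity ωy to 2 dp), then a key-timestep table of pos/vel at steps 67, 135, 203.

State at t = 1.0711 s:
  obj    pos=(+1.288,-0.403) vel=(+2.293,-0.917) ωy=+31.25

Key-timestep trajectory:
   step    t(s)  obj.x    obj.z    obj.vx   obj.vz 
     67  0.2648   +0.135  +0.058  +0.567  -0.227
    135  0.5336   +0.365  -0.034  +1.142  -0.457
    203  0.8024   +0.749  -0.188  +1.717  -0.687


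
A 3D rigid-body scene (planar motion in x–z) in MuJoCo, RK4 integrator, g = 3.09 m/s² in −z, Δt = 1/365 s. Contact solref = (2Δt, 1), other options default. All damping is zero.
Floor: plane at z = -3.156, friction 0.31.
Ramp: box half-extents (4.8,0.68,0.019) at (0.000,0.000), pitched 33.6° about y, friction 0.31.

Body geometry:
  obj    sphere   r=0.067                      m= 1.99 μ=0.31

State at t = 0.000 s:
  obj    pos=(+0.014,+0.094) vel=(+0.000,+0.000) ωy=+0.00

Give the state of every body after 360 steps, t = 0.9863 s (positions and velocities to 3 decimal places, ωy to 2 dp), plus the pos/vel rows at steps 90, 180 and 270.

State at t = 0.9863 s:
  obj    pos=(+0.509,-0.235) vel=(+1.003,-0.667) ωy=+17.98

Key-timestep trajectory:
   step    t(s)  obj.x    obj.z    obj.vx   obj.vz 
     90  0.2466   +0.045  +0.073  +0.251  -0.167
    180  0.4932   +0.138  +0.012  +0.502  -0.333
    270  0.7397   +0.292  -0.091  +0.753  -0.500


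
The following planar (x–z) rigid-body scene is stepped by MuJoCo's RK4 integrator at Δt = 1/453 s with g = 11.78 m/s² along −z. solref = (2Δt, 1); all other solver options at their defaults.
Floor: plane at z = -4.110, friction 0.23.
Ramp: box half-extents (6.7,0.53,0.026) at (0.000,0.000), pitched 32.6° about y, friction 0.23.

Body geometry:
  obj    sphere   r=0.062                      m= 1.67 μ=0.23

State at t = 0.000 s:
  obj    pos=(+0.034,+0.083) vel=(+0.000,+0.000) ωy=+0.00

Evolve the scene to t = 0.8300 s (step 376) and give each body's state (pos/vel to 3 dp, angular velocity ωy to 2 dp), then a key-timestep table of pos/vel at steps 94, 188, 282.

State at t = 0.8300 s:
  obj    pos=(+1.350,-0.759) vel=(+3.170,-2.027) ωy=+60.68

Key-timestep trajectory:
   step    t(s)  obj.x    obj.z    obj.vx   obj.vz 
     94  0.2075   +0.116  +0.030  +0.793  -0.507
    188  0.4150   +0.363  -0.128  +1.585  -1.014
    282  0.6225   +0.774  -0.391  +2.378  -1.521


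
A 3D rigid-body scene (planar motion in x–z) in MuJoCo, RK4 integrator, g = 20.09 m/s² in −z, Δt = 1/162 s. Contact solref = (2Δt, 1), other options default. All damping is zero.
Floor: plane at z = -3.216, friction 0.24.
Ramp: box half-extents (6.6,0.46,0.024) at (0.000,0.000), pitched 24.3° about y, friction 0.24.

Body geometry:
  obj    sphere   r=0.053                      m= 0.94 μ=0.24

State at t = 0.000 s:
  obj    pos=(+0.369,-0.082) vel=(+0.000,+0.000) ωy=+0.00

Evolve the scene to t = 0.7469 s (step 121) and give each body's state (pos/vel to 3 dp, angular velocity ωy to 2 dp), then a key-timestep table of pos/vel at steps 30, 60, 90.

State at t = 0.7469 s:
  obj    pos=(+1.870,-0.760) vel=(+4.020,-1.815) ωy=+83.20

Key-timestep trajectory:
   step    t(s)  obj.x    obj.z    obj.vx   obj.vz 
     30  0.1852   +0.461  -0.124  +0.997  -0.450
     60  0.3704   +0.738  -0.249  +1.994  -0.900
     90  0.5556   +1.200  -0.457  +2.990  -1.350


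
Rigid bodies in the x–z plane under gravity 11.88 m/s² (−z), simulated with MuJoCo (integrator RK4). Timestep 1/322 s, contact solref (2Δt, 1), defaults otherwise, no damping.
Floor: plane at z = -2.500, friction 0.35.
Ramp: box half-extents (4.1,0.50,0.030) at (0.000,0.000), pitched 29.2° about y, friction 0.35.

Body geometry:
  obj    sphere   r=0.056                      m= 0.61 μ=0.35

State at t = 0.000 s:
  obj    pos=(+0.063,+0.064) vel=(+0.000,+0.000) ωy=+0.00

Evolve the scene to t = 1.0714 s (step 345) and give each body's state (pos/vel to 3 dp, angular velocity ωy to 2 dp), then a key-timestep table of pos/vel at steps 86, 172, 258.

State at t = 1.0714 s:
  obj    pos=(+2.137,-1.096) vel=(+3.872,-2.164) ωy=+79.20

Key-timestep trajectory:
   step    t(s)  obj.x    obj.z    obj.vx   obj.vz 
     86  0.2671   +0.192  -0.009  +0.965  -0.539
    172  0.5342   +0.578  -0.225  +1.930  -1.079
    258  0.8012   +1.223  -0.585  +2.896  -1.618


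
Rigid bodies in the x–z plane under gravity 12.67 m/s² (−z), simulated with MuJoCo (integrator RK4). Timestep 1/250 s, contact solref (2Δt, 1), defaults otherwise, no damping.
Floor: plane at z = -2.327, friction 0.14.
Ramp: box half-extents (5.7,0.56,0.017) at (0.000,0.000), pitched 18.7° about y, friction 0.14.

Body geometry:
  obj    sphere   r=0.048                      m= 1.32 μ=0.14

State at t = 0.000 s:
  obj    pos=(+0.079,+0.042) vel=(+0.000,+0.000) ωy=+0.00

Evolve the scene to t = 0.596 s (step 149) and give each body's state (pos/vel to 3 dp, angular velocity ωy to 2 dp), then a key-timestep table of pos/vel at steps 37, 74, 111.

State at t = 0.596 s:
  obj    pos=(+0.567,-0.123) vel=(+1.638,-0.555) ωy=+36.02

Key-timestep trajectory:
   step    t(s)  obj.x    obj.z    obj.vx   obj.vz 
     37  0.1480   +0.109  +0.032  +0.407  -0.138
     74  0.2960   +0.199  +0.001  +0.814  -0.275
    111  0.4440   +0.350  -0.050  +1.220  -0.413


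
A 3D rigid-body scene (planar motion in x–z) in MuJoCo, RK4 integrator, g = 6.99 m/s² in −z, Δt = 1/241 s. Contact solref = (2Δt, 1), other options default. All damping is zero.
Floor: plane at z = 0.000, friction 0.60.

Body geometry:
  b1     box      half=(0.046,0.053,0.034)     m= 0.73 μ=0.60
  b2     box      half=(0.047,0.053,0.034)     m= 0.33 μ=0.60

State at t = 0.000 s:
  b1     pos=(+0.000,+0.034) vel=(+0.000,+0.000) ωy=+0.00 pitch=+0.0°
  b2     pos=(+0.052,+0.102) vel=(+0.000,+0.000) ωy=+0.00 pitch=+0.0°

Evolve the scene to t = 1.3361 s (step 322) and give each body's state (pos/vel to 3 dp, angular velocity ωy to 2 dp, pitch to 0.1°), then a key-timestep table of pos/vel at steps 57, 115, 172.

State at t = 1.3361 s:
  b1     pos=(+0.000,+0.034) vel=(+0.000,+0.000) ωy=+0.00 pitch=+0.0°
  b2     pos=(+0.096,+0.047) vel=(+0.000,+0.000) ωy=+0.00 pitch=+90.0°

Key-timestep trajectory:
   step    t(s)  b1.x    b1.z    b1.vx   b1.vz   b2.x    b2.z    b2.vx   b2.vz 
     57  0.2365   +0.000  +0.034  +0.000  +0.000   +0.075  +0.088  +0.200  -0.273
    115  0.4772   +0.000  +0.034  +0.000  +0.000   +0.118  +0.057  +0.047  +0.009
    172  0.7137   +0.000  +0.034  +0.000  +0.000   +0.100  +0.050  -0.239  -0.137
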